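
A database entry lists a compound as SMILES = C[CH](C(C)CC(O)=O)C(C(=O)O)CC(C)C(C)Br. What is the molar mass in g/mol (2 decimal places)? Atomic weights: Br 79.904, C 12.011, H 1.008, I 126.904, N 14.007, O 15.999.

First, the molecular formula is C13H23BrO4 (counting implicit H from valence).
  Br: 1 × 79.904 = 79.904
  C: 13 × 12.011 = 156.143
  H: 23 × 1.008 = 23.184
  O: 4 × 15.999 = 63.996
Sum: 1×79.904 + 13×12.011 + 23×1.008 + 4×15.999 = 323.227 → 323.23 g/mol.

323.23 g/mol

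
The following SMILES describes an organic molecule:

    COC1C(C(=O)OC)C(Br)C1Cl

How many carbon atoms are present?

7

Count every carbon token in the SMILES (each C, including those in ring-closure positions and inside branches).
Carbon count: 7.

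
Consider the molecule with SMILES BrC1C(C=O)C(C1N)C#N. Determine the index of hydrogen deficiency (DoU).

Molecular formula: C6H7BrN2O.
DoU = (2C + 2 + N − H − X) / 2, where X is the halogen count and O/S are ignored.
    = (2·6 + 2 + 2 − 7 − 1) / 2 = 8 / 2 = 4.

4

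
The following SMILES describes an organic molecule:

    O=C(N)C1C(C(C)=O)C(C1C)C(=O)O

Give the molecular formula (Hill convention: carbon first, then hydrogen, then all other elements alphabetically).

Walk through each heavy atom and fill implicit hydrogens from standard valence (C 4, N 3, O 2, S 2, halogen 1):
  atom 1: O, bond orders sum to 2 (valence 2) → 0 H
  atom 2: C, bond orders sum to 4 (valence 4) → 0 H
  atom 3: N, bond orders sum to 1 (valence 3) → 2 H
  atom 4: C, bond orders sum to 3 (valence 4) → 1 H
  atom 5: C, bond orders sum to 3 (valence 4) → 1 H
  atom 6: C, bond orders sum to 4 (valence 4) → 0 H
  atom 7: C, bond orders sum to 1 (valence 4) → 3 H
  atom 8: O, bond orders sum to 2 (valence 2) → 0 H
  atom 9: C, bond orders sum to 3 (valence 4) → 1 H
  atom 10: C, bond orders sum to 3 (valence 4) → 1 H
  atom 11: C, bond orders sum to 1 (valence 4) → 3 H
  atom 12: C, bond orders sum to 4 (valence 4) → 0 H
  atom 13: O, bond orders sum to 2 (valence 2) → 0 H
  atom 14: O, bond orders sum to 1 (valence 2) → 1 H
Totals → C:9, H:13, N:1, O:4.
In Hill order: C9H13NO4.

C9H13NO4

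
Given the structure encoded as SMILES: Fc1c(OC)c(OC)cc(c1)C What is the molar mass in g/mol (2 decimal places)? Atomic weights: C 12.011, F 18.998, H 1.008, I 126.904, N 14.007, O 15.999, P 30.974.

First, the molecular formula is C9H11FO2 (counting implicit H from valence).
  C: 9 × 12.011 = 108.099
  F: 1 × 18.998 = 18.998
  H: 11 × 1.008 = 11.088
  O: 2 × 15.999 = 31.998
Sum: 9×12.011 + 1×18.998 + 11×1.008 + 2×15.999 = 170.183 → 170.18 g/mol.

170.18 g/mol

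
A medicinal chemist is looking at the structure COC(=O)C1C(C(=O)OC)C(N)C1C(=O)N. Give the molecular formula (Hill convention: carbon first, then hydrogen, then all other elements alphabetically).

Walk through each heavy atom and fill implicit hydrogens from standard valence (C 4, N 3, O 2, S 2, halogen 1):
  atom 1: C, bond orders sum to 1 (valence 4) → 3 H
  atom 2: O, bond orders sum to 2 (valence 2) → 0 H
  atom 3: C, bond orders sum to 4 (valence 4) → 0 H
  atom 4: O, bond orders sum to 2 (valence 2) → 0 H
  atom 5: C, bond orders sum to 3 (valence 4) → 1 H
  atom 6: C, bond orders sum to 3 (valence 4) → 1 H
  atom 7: C, bond orders sum to 4 (valence 4) → 0 H
  atom 8: O, bond orders sum to 2 (valence 2) → 0 H
  atom 9: O, bond orders sum to 2 (valence 2) → 0 H
  atom 10: C, bond orders sum to 1 (valence 4) → 3 H
  atom 11: C, bond orders sum to 3 (valence 4) → 1 H
  atom 12: N, bond orders sum to 1 (valence 3) → 2 H
  atom 13: C, bond orders sum to 3 (valence 4) → 1 H
  atom 14: C, bond orders sum to 4 (valence 4) → 0 H
  atom 15: O, bond orders sum to 2 (valence 2) → 0 H
  atom 16: N, bond orders sum to 1 (valence 3) → 2 H
Totals → C:9, H:14, N:2, O:5.
In Hill order: C9H14N2O5.

C9H14N2O5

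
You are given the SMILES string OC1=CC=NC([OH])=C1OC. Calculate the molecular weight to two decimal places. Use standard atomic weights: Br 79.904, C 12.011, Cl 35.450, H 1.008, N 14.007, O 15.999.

141.13 g/mol

First, the molecular formula is C6H7NO3 (counting implicit H from valence).
  C: 6 × 12.011 = 72.066
  H: 7 × 1.008 = 7.056
  N: 1 × 14.007 = 14.007
  O: 3 × 15.999 = 47.997
Sum: 6×12.011 + 7×1.008 + 1×14.007 + 3×15.999 = 141.126 → 141.13 g/mol.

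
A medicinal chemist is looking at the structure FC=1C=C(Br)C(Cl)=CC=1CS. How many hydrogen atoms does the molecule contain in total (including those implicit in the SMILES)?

Walk through each heavy atom and fill implicit hydrogens from standard valence (C 4, N 3, O 2, S 2, halogen 1):
  atom 1: F (halogen, monovalent) → 0 H
  atom 2: C, bond orders sum to 4 (valence 4) → 0 H
  atom 3: C, bond orders sum to 3 (valence 4) → 1 H
  atom 4: C, bond orders sum to 4 (valence 4) → 0 H
  atom 5: Br (halogen, monovalent) → 0 H
  atom 6: C, bond orders sum to 4 (valence 4) → 0 H
  atom 7: Cl (halogen, monovalent) → 0 H
  atom 8: C, bond orders sum to 3 (valence 4) → 1 H
  atom 9: C, bond orders sum to 4 (valence 4) → 0 H
  atom 10: C, bond orders sum to 2 (valence 4) → 2 H
  atom 11: S, bond orders sum to 1 (valence 2) → 1 H
Total hydrogens: 5.

5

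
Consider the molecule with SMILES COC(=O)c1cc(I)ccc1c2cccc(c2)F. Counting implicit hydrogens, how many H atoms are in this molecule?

10

Walk through each heavy atom and fill implicit hydrogens from standard valence (C 4, N 3, O 2, S 2, halogen 1); for lowercase aromatic atoms, an aromatic c carries 1 H when it has two neighbours and 0 H with three, and aromatic n carries 0 H:
  atom 1: C, bond orders sum to 1 (valence 4) → 3 H
  atom 2: O, bond orders sum to 2 (valence 2) → 0 H
  atom 3: C, bond orders sum to 4 (valence 4) → 0 H
  atom 4: O, bond orders sum to 2 (valence 2) → 0 H
  atom 5: aromatic c, 3 neighbours → 0 H
  atom 6: aromatic c, 2 neighbours → 1 H
  atom 7: aromatic c, 3 neighbours → 0 H
  atom 8: I (halogen, monovalent) → 0 H
  atom 9: aromatic c, 2 neighbours → 1 H
  atom 10: aromatic c, 2 neighbours → 1 H
  atom 11: aromatic c, 3 neighbours → 0 H
  atom 12: aromatic c, 3 neighbours → 0 H
  atom 13: aromatic c, 2 neighbours → 1 H
  atom 14: aromatic c, 2 neighbours → 1 H
  atom 15: aromatic c, 2 neighbours → 1 H
  atom 16: aromatic c, 3 neighbours → 0 H
  atom 17: aromatic c, 2 neighbours → 1 H
  atom 18: F (halogen, monovalent) → 0 H
Total hydrogens: 10.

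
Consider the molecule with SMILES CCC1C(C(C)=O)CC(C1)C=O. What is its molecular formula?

Walk through each heavy atom and fill implicit hydrogens from standard valence (C 4, N 3, O 2, S 2, halogen 1):
  atom 1: C, bond orders sum to 1 (valence 4) → 3 H
  atom 2: C, bond orders sum to 2 (valence 4) → 2 H
  atom 3: C, bond orders sum to 3 (valence 4) → 1 H
  atom 4: C, bond orders sum to 3 (valence 4) → 1 H
  atom 5: C, bond orders sum to 4 (valence 4) → 0 H
  atom 6: C, bond orders sum to 1 (valence 4) → 3 H
  atom 7: O, bond orders sum to 2 (valence 2) → 0 H
  atom 8: C, bond orders sum to 2 (valence 4) → 2 H
  atom 9: C, bond orders sum to 3 (valence 4) → 1 H
  atom 10: C, bond orders sum to 2 (valence 4) → 2 H
  atom 11: C, bond orders sum to 3 (valence 4) → 1 H
  atom 12: O, bond orders sum to 2 (valence 2) → 0 H
Totals → C:10, H:16, O:2.
In Hill order: C10H16O2.

C10H16O2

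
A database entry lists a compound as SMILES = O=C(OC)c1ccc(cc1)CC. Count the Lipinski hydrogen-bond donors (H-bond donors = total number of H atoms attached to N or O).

0

Donors: find every N or O and count the H atoms it carries.
  atom 1 (O): bond orders sum to 2 → 0 H
  atom 3 (O): bond orders sum to 2 → 0 H
Lipinski HBD = 0.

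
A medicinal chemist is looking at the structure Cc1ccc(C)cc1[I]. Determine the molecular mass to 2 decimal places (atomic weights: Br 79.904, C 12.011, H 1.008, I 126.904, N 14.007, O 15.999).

First, the molecular formula is C8H9I (counting implicit H from valence).
  C: 8 × 12.011 = 96.088
  H: 9 × 1.008 = 9.072
  I: 1 × 126.904 = 126.904
Sum: 8×12.011 + 9×1.008 + 1×126.904 = 232.064 → 232.06 g/mol.

232.06 g/mol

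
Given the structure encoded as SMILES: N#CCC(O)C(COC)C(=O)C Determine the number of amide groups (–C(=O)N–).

Scan the SMILES for the amide motif — none present.
Groups that are present: 1 ether, 1 hydroxyl, 1 ketone, 1 nitrile.

0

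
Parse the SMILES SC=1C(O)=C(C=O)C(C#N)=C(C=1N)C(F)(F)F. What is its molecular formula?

Walk through each heavy atom and fill implicit hydrogens from standard valence (C 4, N 3, O 2, S 2, halogen 1):
  atom 1: S, bond orders sum to 1 (valence 2) → 1 H
  atom 2: C, bond orders sum to 4 (valence 4) → 0 H
  atom 3: C, bond orders sum to 4 (valence 4) → 0 H
  atom 4: O, bond orders sum to 1 (valence 2) → 1 H
  atom 5: C, bond orders sum to 4 (valence 4) → 0 H
  atom 6: C, bond orders sum to 3 (valence 4) → 1 H
  atom 7: O, bond orders sum to 2 (valence 2) → 0 H
  atom 8: C, bond orders sum to 4 (valence 4) → 0 H
  atom 9: C, bond orders sum to 4 (valence 4) → 0 H
  atom 10: N, bond orders sum to 3 (valence 3) → 0 H
  atom 11: C, bond orders sum to 4 (valence 4) → 0 H
  atom 12: C, bond orders sum to 4 (valence 4) → 0 H
  atom 13: N, bond orders sum to 1 (valence 3) → 2 H
  atom 14: C, bond orders sum to 4 (valence 4) → 0 H
  atom 15: F (halogen, monovalent) → 0 H
  atom 16: F (halogen, monovalent) → 0 H
  atom 17: F (halogen, monovalent) → 0 H
Totals → C:9, H:5, F:3, N:2, O:2, S:1.
In Hill order: C9H5F3N2O2S.

C9H5F3N2O2S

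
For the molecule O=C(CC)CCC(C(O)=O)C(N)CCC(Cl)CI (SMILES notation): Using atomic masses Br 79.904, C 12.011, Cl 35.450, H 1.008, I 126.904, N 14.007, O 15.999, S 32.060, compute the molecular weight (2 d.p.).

First, the molecular formula is C12H21ClINO3 (counting implicit H from valence).
  C: 12 × 12.011 = 144.132
  Cl: 1 × 35.450 = 35.450
  H: 21 × 1.008 = 21.168
  I: 1 × 126.904 = 126.904
  N: 1 × 14.007 = 14.007
  O: 3 × 15.999 = 47.997
Sum: 12×12.011 + 1×35.450 + 21×1.008 + 1×126.904 + 1×14.007 + 3×15.999 = 389.658 → 389.66 g/mol.

389.66 g/mol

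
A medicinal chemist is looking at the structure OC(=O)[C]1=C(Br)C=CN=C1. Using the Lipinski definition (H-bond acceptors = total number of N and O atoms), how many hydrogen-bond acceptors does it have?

3

N atoms: 1; O atoms: 2.
Lipinski HBA = 1 + 2 = 3.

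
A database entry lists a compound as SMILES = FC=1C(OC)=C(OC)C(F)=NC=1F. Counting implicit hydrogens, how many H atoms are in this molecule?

6

Walk through each heavy atom and fill implicit hydrogens from standard valence (C 4, N 3, O 2, S 2, halogen 1):
  atom 1: F (halogen, monovalent) → 0 H
  atom 2: C, bond orders sum to 4 (valence 4) → 0 H
  atom 3: C, bond orders sum to 4 (valence 4) → 0 H
  atom 4: O, bond orders sum to 2 (valence 2) → 0 H
  atom 5: C, bond orders sum to 1 (valence 4) → 3 H
  atom 6: C, bond orders sum to 4 (valence 4) → 0 H
  atom 7: O, bond orders sum to 2 (valence 2) → 0 H
  atom 8: C, bond orders sum to 1 (valence 4) → 3 H
  atom 9: C, bond orders sum to 4 (valence 4) → 0 H
  atom 10: F (halogen, monovalent) → 0 H
  atom 11: N, bond orders sum to 3 (valence 3) → 0 H
  atom 12: C, bond orders sum to 4 (valence 4) → 0 H
  atom 13: F (halogen, monovalent) → 0 H
Total hydrogens: 6.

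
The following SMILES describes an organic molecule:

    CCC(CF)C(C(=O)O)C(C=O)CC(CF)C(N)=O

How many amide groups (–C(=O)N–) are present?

The amide motif appears at heavy-atom position 17 in the SMILES.
Other groups present: 1 aldehyde, 1 carboxylic acid.
Amide count: 1.

1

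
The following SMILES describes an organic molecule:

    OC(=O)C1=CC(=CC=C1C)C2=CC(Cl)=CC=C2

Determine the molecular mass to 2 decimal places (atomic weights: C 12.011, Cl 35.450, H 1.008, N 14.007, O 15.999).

First, the molecular formula is C14H11ClO2 (counting implicit H from valence).
  C: 14 × 12.011 = 168.154
  Cl: 1 × 35.450 = 35.450
  H: 11 × 1.008 = 11.088
  O: 2 × 15.999 = 31.998
Sum: 14×12.011 + 1×35.450 + 11×1.008 + 2×15.999 = 246.690 → 246.69 g/mol.

246.69 g/mol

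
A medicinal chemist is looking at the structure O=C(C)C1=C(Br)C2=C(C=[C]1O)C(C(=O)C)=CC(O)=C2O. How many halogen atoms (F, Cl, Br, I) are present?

1

Halogen atoms appear at heavy-atom position 6 (1×Br).
Other groups present: 3 hydroxyl, 2 ketone.
Halogen count: 1.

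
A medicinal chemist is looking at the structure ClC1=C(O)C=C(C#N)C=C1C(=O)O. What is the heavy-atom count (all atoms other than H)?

Every atom symbol written in the SMILES (organic subset) is one heavy atom; implicit H are not written.
Heavy atoms by element → C:8, Cl:1, N:1, O:3.
Total: 13.

13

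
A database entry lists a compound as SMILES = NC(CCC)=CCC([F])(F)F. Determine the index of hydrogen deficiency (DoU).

1

Molecular formula: C7H12F3N.
DoU = (2C + 2 + N − H − X) / 2, where X is the halogen count and O/S are ignored.
    = (2·7 + 2 + 1 − 12 − 3) / 2 = 2 / 2 = 1.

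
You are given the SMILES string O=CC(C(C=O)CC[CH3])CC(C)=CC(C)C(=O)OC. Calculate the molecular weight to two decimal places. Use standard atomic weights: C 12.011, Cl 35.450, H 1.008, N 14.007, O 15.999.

First, the molecular formula is C15H24O4 (counting implicit H from valence).
  C: 15 × 12.011 = 180.165
  H: 24 × 1.008 = 24.192
  O: 4 × 15.999 = 63.996
Sum: 15×12.011 + 24×1.008 + 4×15.999 = 268.353 → 268.35 g/mol.

268.35 g/mol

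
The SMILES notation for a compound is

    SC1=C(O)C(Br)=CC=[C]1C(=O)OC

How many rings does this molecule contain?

1

In SMILES, each pair of matching ring-closure digits denotes one ring-closing bond; the number of such bonds equals the number of independent rings.
Ring-closure bonds here: 1.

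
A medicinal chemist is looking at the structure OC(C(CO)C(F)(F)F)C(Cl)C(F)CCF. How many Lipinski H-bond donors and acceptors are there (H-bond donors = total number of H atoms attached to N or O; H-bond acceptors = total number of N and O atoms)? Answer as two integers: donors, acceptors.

2, 2

Donors: find every N or O and count the H atoms it carries.
  atom 1 (O): bond orders sum to 1 → 1 H
  atom 5 (O): bond orders sum to 1 → 1 H
Lipinski HBD = 2.
Acceptors: N atoms = 0, O atoms = 2 → HBA = 2.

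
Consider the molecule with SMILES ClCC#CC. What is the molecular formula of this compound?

Walk through each heavy atom and fill implicit hydrogens from standard valence (C 4, N 3, O 2, S 2, halogen 1):
  atom 1: Cl (halogen, monovalent) → 0 H
  atom 2: C, bond orders sum to 2 (valence 4) → 2 H
  atom 3: C, bond orders sum to 4 (valence 4) → 0 H
  atom 4: C, bond orders sum to 4 (valence 4) → 0 H
  atom 5: C, bond orders sum to 1 (valence 4) → 3 H
Totals → C:4, H:5, Cl:1.
In Hill order: C4H5Cl.

C4H5Cl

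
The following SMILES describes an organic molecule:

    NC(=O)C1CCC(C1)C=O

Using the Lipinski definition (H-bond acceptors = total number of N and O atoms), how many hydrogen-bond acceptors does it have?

3

N atoms: 1; O atoms: 2.
Lipinski HBA = 1 + 2 = 3.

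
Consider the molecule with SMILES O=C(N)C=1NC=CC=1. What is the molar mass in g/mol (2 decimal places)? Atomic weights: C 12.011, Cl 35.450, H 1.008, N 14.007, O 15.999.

First, the molecular formula is C5H6N2O (counting implicit H from valence).
  C: 5 × 12.011 = 60.055
  H: 6 × 1.008 = 6.048
  N: 2 × 14.007 = 28.014
  O: 1 × 15.999 = 15.999
Sum: 5×12.011 + 6×1.008 + 2×14.007 + 1×15.999 = 110.116 → 110.12 g/mol.

110.12 g/mol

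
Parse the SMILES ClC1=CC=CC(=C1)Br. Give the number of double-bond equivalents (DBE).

4

Degree of unsaturation = (number of rings) + (number of π bonds).
Ring closures in the SMILES: 1.
π bonds: 3 double bonds (each 1 DoU) → 3 DoU from unsaturation.
Total DoU = 1 + 3 = 4.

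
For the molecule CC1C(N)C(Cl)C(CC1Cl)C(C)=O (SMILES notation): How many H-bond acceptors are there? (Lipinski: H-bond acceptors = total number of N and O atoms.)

N atoms: 1; O atoms: 1.
Lipinski HBA = 1 + 1 = 2.

2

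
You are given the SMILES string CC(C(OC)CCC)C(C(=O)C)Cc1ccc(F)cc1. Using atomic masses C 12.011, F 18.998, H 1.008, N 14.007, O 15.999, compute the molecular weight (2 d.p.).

First, the molecular formula is C17H25FO2 (counting implicit H from valence).
  C: 17 × 12.011 = 204.187
  F: 1 × 18.998 = 18.998
  H: 25 × 1.008 = 25.200
  O: 2 × 15.999 = 31.998
Sum: 17×12.011 + 1×18.998 + 25×1.008 + 2×15.999 = 280.383 → 280.38 g/mol.

280.38 g/mol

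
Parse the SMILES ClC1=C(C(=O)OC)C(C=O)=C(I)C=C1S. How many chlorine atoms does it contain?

Scan the SMILES for Cl atoms (remember two-letter symbols like Cl and Br are single atoms).
Chlorine count: 1.

1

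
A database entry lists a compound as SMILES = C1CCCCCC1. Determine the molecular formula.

Walk through each heavy atom and fill implicit hydrogens from standard valence (C 4, N 3, O 2, S 2, halogen 1):
  atom 1: C, bond orders sum to 2 (valence 4) → 2 H
  atom 2: C, bond orders sum to 2 (valence 4) → 2 H
  atom 3: C, bond orders sum to 2 (valence 4) → 2 H
  atom 4: C, bond orders sum to 2 (valence 4) → 2 H
  atom 5: C, bond orders sum to 2 (valence 4) → 2 H
  atom 6: C, bond orders sum to 2 (valence 4) → 2 H
  atom 7: C, bond orders sum to 2 (valence 4) → 2 H
Totals → C:7, H:14.

C7H14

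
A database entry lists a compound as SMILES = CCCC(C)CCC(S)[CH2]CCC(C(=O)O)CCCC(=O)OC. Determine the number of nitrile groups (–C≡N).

Scan the SMILES for the nitrile motif — none present.
Groups that are present: 1 carboxylic acid, 1 ester, 1 thiol.

0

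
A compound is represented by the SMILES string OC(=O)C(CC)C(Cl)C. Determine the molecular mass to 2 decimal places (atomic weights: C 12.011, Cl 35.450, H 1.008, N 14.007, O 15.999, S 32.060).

First, the molecular formula is C6H11ClO2 (counting implicit H from valence).
  C: 6 × 12.011 = 72.066
  Cl: 1 × 35.450 = 35.450
  H: 11 × 1.008 = 11.088
  O: 2 × 15.999 = 31.998
Sum: 6×12.011 + 1×35.450 + 11×1.008 + 2×15.999 = 150.602 → 150.60 g/mol.

150.60 g/mol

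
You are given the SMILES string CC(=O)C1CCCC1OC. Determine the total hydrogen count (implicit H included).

14

Walk through each heavy atom and fill implicit hydrogens from standard valence (C 4, N 3, O 2, S 2, halogen 1):
  atom 1: C, bond orders sum to 1 (valence 4) → 3 H
  atom 2: C, bond orders sum to 4 (valence 4) → 0 H
  atom 3: O, bond orders sum to 2 (valence 2) → 0 H
  atom 4: C, bond orders sum to 3 (valence 4) → 1 H
  atom 5: C, bond orders sum to 2 (valence 4) → 2 H
  atom 6: C, bond orders sum to 2 (valence 4) → 2 H
  atom 7: C, bond orders sum to 2 (valence 4) → 2 H
  atom 8: C, bond orders sum to 3 (valence 4) → 1 H
  atom 9: O, bond orders sum to 2 (valence 2) → 0 H
  atom 10: C, bond orders sum to 1 (valence 4) → 3 H
Total hydrogens: 14.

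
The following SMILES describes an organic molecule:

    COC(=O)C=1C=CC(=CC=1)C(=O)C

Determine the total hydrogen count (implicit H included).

10

Walk through each heavy atom and fill implicit hydrogens from standard valence (C 4, N 3, O 2, S 2, halogen 1):
  atom 1: C, bond orders sum to 1 (valence 4) → 3 H
  atom 2: O, bond orders sum to 2 (valence 2) → 0 H
  atom 3: C, bond orders sum to 4 (valence 4) → 0 H
  atom 4: O, bond orders sum to 2 (valence 2) → 0 H
  atom 5: C, bond orders sum to 4 (valence 4) → 0 H
  atom 6: C, bond orders sum to 3 (valence 4) → 1 H
  atom 7: C, bond orders sum to 3 (valence 4) → 1 H
  atom 8: C, bond orders sum to 4 (valence 4) → 0 H
  atom 9: C, bond orders sum to 3 (valence 4) → 1 H
  atom 10: C, bond orders sum to 3 (valence 4) → 1 H
  atom 11: C, bond orders sum to 4 (valence 4) → 0 H
  atom 12: O, bond orders sum to 2 (valence 2) → 0 H
  atom 13: C, bond orders sum to 1 (valence 4) → 3 H
Total hydrogens: 10.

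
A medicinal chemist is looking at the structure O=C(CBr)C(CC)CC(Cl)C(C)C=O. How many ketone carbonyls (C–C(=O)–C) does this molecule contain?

The ketone motif appears at heavy-atom position 2 in the SMILES.
Other groups present: 1 aldehyde.
Ketone count: 1.

1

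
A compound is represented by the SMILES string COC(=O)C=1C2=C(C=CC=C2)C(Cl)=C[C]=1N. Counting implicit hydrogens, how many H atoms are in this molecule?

10

Walk through each heavy atom and fill implicit hydrogens from standard valence (C 4, N 3, O 2, S 2, halogen 1):
  atom 1: C, bond orders sum to 1 (valence 4) → 3 H
  atom 2: O, bond orders sum to 2 (valence 2) → 0 H
  atom 3: C, bond orders sum to 4 (valence 4) → 0 H
  atom 4: O, bond orders sum to 2 (valence 2) → 0 H
  atom 5: C, bond orders sum to 4 (valence 4) → 0 H
  atom 6: C, bond orders sum to 4 (valence 4) → 0 H
  atom 7: C, bond orders sum to 4 (valence 4) → 0 H
  atom 8: C, bond orders sum to 3 (valence 4) → 1 H
  atom 9: C, bond orders sum to 3 (valence 4) → 1 H
  atom 10: C, bond orders sum to 3 (valence 4) → 1 H
  atom 11: C, bond orders sum to 3 (valence 4) → 1 H
  atom 12: C, bond orders sum to 4 (valence 4) → 0 H
  atom 13: Cl (halogen, monovalent) → 0 H
  atom 14: C, bond orders sum to 3 (valence 4) → 1 H
  atom 15: C with explicit H count 0
  atom 16: N, bond orders sum to 1 (valence 3) → 2 H
Total hydrogens: 10.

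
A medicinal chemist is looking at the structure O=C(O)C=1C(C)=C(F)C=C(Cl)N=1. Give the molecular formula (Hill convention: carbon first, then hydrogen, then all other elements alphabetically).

C7H5ClFNO2

Walk through each heavy atom and fill implicit hydrogens from standard valence (C 4, N 3, O 2, S 2, halogen 1):
  atom 1: O, bond orders sum to 2 (valence 2) → 0 H
  atom 2: C, bond orders sum to 4 (valence 4) → 0 H
  atom 3: O, bond orders sum to 1 (valence 2) → 1 H
  atom 4: C, bond orders sum to 4 (valence 4) → 0 H
  atom 5: C, bond orders sum to 4 (valence 4) → 0 H
  atom 6: C, bond orders sum to 1 (valence 4) → 3 H
  atom 7: C, bond orders sum to 4 (valence 4) → 0 H
  atom 8: F (halogen, monovalent) → 0 H
  atom 9: C, bond orders sum to 3 (valence 4) → 1 H
  atom 10: C, bond orders sum to 4 (valence 4) → 0 H
  atom 11: Cl (halogen, monovalent) → 0 H
  atom 12: N, bond orders sum to 3 (valence 3) → 0 H
Totals → C:7, H:5, Cl:1, F:1, N:1, O:2.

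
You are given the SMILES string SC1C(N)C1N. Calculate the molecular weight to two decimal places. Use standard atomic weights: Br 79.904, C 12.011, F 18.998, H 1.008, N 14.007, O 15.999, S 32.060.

First, the molecular formula is C3H8N2S (counting implicit H from valence).
  C: 3 × 12.011 = 36.033
  H: 8 × 1.008 = 8.064
  N: 2 × 14.007 = 28.014
  S: 1 × 32.060 = 32.060
Sum: 3×12.011 + 8×1.008 + 2×14.007 + 1×32.060 = 104.171 → 104.17 g/mol.

104.17 g/mol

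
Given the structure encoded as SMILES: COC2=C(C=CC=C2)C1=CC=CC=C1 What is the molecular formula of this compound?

C13H12O

Walk through each heavy atom and fill implicit hydrogens from standard valence (C 4, N 3, O 2, S 2, halogen 1):
  atom 1: C, bond orders sum to 1 (valence 4) → 3 H
  atom 2: O, bond orders sum to 2 (valence 2) → 0 H
  atom 3: C, bond orders sum to 4 (valence 4) → 0 H
  atom 4: C, bond orders sum to 4 (valence 4) → 0 H
  atom 5: C, bond orders sum to 3 (valence 4) → 1 H
  atom 6: C, bond orders sum to 3 (valence 4) → 1 H
  atom 7: C, bond orders sum to 3 (valence 4) → 1 H
  atom 8: C, bond orders sum to 3 (valence 4) → 1 H
  atom 9: C, bond orders sum to 4 (valence 4) → 0 H
  atom 10: C, bond orders sum to 3 (valence 4) → 1 H
  atom 11: C, bond orders sum to 3 (valence 4) → 1 H
  atom 12: C, bond orders sum to 3 (valence 4) → 1 H
  atom 13: C, bond orders sum to 3 (valence 4) → 1 H
  atom 14: C, bond orders sum to 3 (valence 4) → 1 H
Totals → C:13, H:12, O:1.
In Hill order: C13H12O.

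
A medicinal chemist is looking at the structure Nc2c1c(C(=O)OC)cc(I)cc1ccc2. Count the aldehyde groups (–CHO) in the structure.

0

Scan the SMILES for the aldehyde motif — none present.
Groups that are present: 1 ester, 1 primary amine.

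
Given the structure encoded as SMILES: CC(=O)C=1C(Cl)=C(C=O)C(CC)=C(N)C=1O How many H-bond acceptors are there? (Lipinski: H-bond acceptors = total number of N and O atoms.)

N atoms: 1; O atoms: 3.
Lipinski HBA = 1 + 3 = 4.

4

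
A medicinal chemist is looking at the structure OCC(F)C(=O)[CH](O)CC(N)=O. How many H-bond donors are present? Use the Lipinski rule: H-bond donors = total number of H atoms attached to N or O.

4

Donors: find every N or O and count the H atoms it carries.
  atom 1 (O): bond orders sum to 1 → 1 H
  atom 6 (O): bond orders sum to 2 → 0 H
  atom 8 (O): bond orders sum to 1 → 1 H
  atom 11 (N): bond orders sum to 1 → 2 H
  atom 12 (O): bond orders sum to 2 → 0 H
Lipinski HBD = 4.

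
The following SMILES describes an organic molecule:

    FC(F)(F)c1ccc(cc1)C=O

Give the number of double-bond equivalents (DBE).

5

Molecular formula: C8H5F3O.
DoU = (2C + 2 + N − H − X) / 2, where X is the halogen count and O/S are ignored.
    = (2·8 + 2 + 0 − 5 − 3) / 2 = 10 / 2 = 5.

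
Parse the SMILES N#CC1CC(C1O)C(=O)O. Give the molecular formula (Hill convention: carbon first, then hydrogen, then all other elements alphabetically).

Walk through each heavy atom and fill implicit hydrogens from standard valence (C 4, N 3, O 2, S 2, halogen 1):
  atom 1: N, bond orders sum to 3 (valence 3) → 0 H
  atom 2: C, bond orders sum to 4 (valence 4) → 0 H
  atom 3: C, bond orders sum to 3 (valence 4) → 1 H
  atom 4: C, bond orders sum to 2 (valence 4) → 2 H
  atom 5: C, bond orders sum to 3 (valence 4) → 1 H
  atom 6: C, bond orders sum to 3 (valence 4) → 1 H
  atom 7: O, bond orders sum to 1 (valence 2) → 1 H
  atom 8: C, bond orders sum to 4 (valence 4) → 0 H
  atom 9: O, bond orders sum to 2 (valence 2) → 0 H
  atom 10: O, bond orders sum to 1 (valence 2) → 1 H
Totals → C:6, H:7, N:1, O:3.
In Hill order: C6H7NO3.

C6H7NO3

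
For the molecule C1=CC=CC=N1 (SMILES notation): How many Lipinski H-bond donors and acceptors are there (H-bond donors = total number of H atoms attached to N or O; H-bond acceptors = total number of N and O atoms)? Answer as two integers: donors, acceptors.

Donors: find every N or O and count the H atoms it carries.
  atom 6 (N): bond orders sum to 3 → 0 H
Lipinski HBD = 0.
Acceptors: N atoms = 1, O atoms = 0 → HBA = 1.

0, 1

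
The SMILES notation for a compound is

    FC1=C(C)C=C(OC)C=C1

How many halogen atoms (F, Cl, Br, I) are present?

Halogen atoms appear at heavy-atom position 1 (1×F).
Other groups present: 1 ether.
Halogen count: 1.

1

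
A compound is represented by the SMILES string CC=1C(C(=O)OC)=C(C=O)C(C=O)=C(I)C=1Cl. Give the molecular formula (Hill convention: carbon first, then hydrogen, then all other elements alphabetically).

Walk through each heavy atom and fill implicit hydrogens from standard valence (C 4, N 3, O 2, S 2, halogen 1):
  atom 1: C, bond orders sum to 1 (valence 4) → 3 H
  atom 2: C, bond orders sum to 4 (valence 4) → 0 H
  atom 3: C, bond orders sum to 4 (valence 4) → 0 H
  atom 4: C, bond orders sum to 4 (valence 4) → 0 H
  atom 5: O, bond orders sum to 2 (valence 2) → 0 H
  atom 6: O, bond orders sum to 2 (valence 2) → 0 H
  atom 7: C, bond orders sum to 1 (valence 4) → 3 H
  atom 8: C, bond orders sum to 4 (valence 4) → 0 H
  atom 9: C, bond orders sum to 3 (valence 4) → 1 H
  atom 10: O, bond orders sum to 2 (valence 2) → 0 H
  atom 11: C, bond orders sum to 4 (valence 4) → 0 H
  atom 12: C, bond orders sum to 3 (valence 4) → 1 H
  atom 13: O, bond orders sum to 2 (valence 2) → 0 H
  atom 14: C, bond orders sum to 4 (valence 4) → 0 H
  atom 15: I (halogen, monovalent) → 0 H
  atom 16: C, bond orders sum to 4 (valence 4) → 0 H
  atom 17: Cl (halogen, monovalent) → 0 H
Totals → C:11, H:8, Cl:1, I:1, O:4.
In Hill order: C11H8ClIO4.

C11H8ClIO4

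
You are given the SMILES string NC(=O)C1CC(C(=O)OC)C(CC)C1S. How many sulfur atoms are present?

Scan the SMILES for S atoms (remember two-letter symbols like Cl and Br are single atoms).
Sulfur count: 1.

1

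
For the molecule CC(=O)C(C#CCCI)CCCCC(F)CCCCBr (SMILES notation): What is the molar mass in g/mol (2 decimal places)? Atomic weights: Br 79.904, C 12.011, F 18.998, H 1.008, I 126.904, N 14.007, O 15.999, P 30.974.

459.18 g/mol

First, the molecular formula is C16H25BrFIO (counting implicit H from valence).
  Br: 1 × 79.904 = 79.904
  C: 16 × 12.011 = 192.176
  F: 1 × 18.998 = 18.998
  H: 25 × 1.008 = 25.200
  I: 1 × 126.904 = 126.904
  O: 1 × 15.999 = 15.999
Sum: 1×79.904 + 16×12.011 + 1×18.998 + 25×1.008 + 1×126.904 + 1×15.999 = 459.181 → 459.18 g/mol.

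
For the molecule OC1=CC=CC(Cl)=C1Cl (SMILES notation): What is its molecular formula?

C6H4Cl2O

Walk through each heavy atom and fill implicit hydrogens from standard valence (C 4, N 3, O 2, S 2, halogen 1):
  atom 1: O, bond orders sum to 1 (valence 2) → 1 H
  atom 2: C, bond orders sum to 4 (valence 4) → 0 H
  atom 3: C, bond orders sum to 3 (valence 4) → 1 H
  atom 4: C, bond orders sum to 3 (valence 4) → 1 H
  atom 5: C, bond orders sum to 3 (valence 4) → 1 H
  atom 6: C, bond orders sum to 4 (valence 4) → 0 H
  atom 7: Cl (halogen, monovalent) → 0 H
  atom 8: C, bond orders sum to 4 (valence 4) → 0 H
  atom 9: Cl (halogen, monovalent) → 0 H
Totals → C:6, H:4, Cl:2, O:1.
In Hill order: C6H4Cl2O.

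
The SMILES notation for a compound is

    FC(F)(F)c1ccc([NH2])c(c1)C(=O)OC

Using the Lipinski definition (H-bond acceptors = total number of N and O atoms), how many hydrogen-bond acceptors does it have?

3

N atoms: 1; O atoms: 2.
Lipinski HBA = 1 + 2 = 3.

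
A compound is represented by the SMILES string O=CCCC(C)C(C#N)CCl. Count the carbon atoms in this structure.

Count every carbon token in the SMILES (each C, including those in ring-closure positions and inside branches).
Carbon count: 8.

8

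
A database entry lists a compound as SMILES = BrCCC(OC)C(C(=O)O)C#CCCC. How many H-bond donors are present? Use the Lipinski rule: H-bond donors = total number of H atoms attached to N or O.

1

Donors: find every N or O and count the H atoms it carries.
  atom 5 (O): bond orders sum to 2 → 0 H
  atom 9 (O): bond orders sum to 2 → 0 H
  atom 10 (O): bond orders sum to 1 → 1 H
Lipinski HBD = 1.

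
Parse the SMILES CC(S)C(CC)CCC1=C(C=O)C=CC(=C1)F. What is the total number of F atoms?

1

Scan the SMILES for F atoms (remember two-letter symbols like Cl and Br are single atoms).
Fluorine count: 1.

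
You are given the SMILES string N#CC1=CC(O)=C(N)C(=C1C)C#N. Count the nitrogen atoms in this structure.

3

Scan the SMILES for N atoms (remember two-letter symbols like Cl and Br are single atoms).
Nitrogen count: 3.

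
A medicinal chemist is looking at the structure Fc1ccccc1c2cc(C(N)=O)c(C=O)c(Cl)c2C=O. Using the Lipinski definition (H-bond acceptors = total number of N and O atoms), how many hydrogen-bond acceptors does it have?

N atoms: 1; O atoms: 3.
Lipinski HBA = 1 + 3 = 4.

4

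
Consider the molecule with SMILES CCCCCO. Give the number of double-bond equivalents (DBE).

Molecular formula: C5H12O.
DoU = (2C + 2 + N − H − X) / 2, where X is the halogen count and O/S are ignored.
    = (2·5 + 2 + 0 − 12 − 0) / 2 = 0 / 2 = 0.

0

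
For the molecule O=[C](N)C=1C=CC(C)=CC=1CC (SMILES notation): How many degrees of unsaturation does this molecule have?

Molecular formula: C10H13NO.
DoU = (2C + 2 + N − H − X) / 2, where X is the halogen count and O/S are ignored.
    = (2·10 + 2 + 1 − 13 − 0) / 2 = 10 / 2 = 5.

5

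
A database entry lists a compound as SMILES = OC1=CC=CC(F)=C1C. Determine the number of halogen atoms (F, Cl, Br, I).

1

Halogen atoms appear at heavy-atom position 7 (1×F).
Other groups present: 1 hydroxyl.
Halogen count: 1.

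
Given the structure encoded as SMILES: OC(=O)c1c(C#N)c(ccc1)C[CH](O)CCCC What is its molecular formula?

Walk through each heavy atom and fill implicit hydrogens from standard valence (C 4, N 3, O 2, S 2, halogen 1); for lowercase aromatic atoms, an aromatic c carries 1 H when it has two neighbours and 0 H with three, and aromatic n carries 0 H:
  atom 1: O, bond orders sum to 1 (valence 2) → 1 H
  atom 2: C, bond orders sum to 4 (valence 4) → 0 H
  atom 3: O, bond orders sum to 2 (valence 2) → 0 H
  atom 4: aromatic c, 3 neighbours → 0 H
  atom 5: aromatic c, 3 neighbours → 0 H
  atom 6: C, bond orders sum to 4 (valence 4) → 0 H
  atom 7: N, bond orders sum to 3 (valence 3) → 0 H
  atom 8: aromatic c, 3 neighbours → 0 H
  atom 9: aromatic c, 2 neighbours → 1 H
  atom 10: aromatic c, 2 neighbours → 1 H
  atom 11: aromatic c, 2 neighbours → 1 H
  atom 12: C, bond orders sum to 2 (valence 4) → 2 H
  atom 13: C with explicit H count 1
  atom 14: O, bond orders sum to 1 (valence 2) → 1 H
  atom 15: C, bond orders sum to 2 (valence 4) → 2 H
  atom 16: C, bond orders sum to 2 (valence 4) → 2 H
  atom 17: C, bond orders sum to 2 (valence 4) → 2 H
  atom 18: C, bond orders sum to 1 (valence 4) → 3 H
Totals → C:14, H:17, N:1, O:3.

C14H17NO3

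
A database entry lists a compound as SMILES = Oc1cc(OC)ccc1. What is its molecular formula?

C7H8O2

Walk through each heavy atom and fill implicit hydrogens from standard valence (C 4, N 3, O 2, S 2, halogen 1); for lowercase aromatic atoms, an aromatic c carries 1 H when it has two neighbours and 0 H with three, and aromatic n carries 0 H:
  atom 1: O, bond orders sum to 1 (valence 2) → 1 H
  atom 2: aromatic c, 3 neighbours → 0 H
  atom 3: aromatic c, 2 neighbours → 1 H
  atom 4: aromatic c, 3 neighbours → 0 H
  atom 5: O, bond orders sum to 2 (valence 2) → 0 H
  atom 6: C, bond orders sum to 1 (valence 4) → 3 H
  atom 7: aromatic c, 2 neighbours → 1 H
  atom 8: aromatic c, 2 neighbours → 1 H
  atom 9: aromatic c, 2 neighbours → 1 H
Totals → C:7, H:8, O:2.
In Hill order: C7H8O2.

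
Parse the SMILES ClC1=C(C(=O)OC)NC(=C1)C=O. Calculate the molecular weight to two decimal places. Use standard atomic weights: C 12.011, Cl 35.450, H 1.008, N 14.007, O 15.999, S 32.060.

187.58 g/mol

First, the molecular formula is C7H6ClNO3 (counting implicit H from valence).
  C: 7 × 12.011 = 84.077
  Cl: 1 × 35.450 = 35.450
  H: 6 × 1.008 = 6.048
  N: 1 × 14.007 = 14.007
  O: 3 × 15.999 = 47.997
Sum: 7×12.011 + 1×35.450 + 6×1.008 + 1×14.007 + 3×15.999 = 187.579 → 187.58 g/mol.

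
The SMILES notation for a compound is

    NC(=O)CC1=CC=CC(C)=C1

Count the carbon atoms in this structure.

Count every carbon token in the SMILES (each C, including those in ring-closure positions and inside branches).
Carbon count: 9.

9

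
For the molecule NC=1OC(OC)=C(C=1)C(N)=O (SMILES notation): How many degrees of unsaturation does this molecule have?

Degree of unsaturation = (number of rings) + (number of π bonds).
Ring closures in the SMILES: 1.
π bonds: 3 double bonds (each 1 DoU) → 3 DoU from unsaturation.
Total DoU = 1 + 3 = 4.

4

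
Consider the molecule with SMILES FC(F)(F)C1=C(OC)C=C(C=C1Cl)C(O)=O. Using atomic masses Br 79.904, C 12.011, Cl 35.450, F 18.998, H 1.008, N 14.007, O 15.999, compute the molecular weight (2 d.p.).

First, the molecular formula is C9H6ClF3O3 (counting implicit H from valence).
  C: 9 × 12.011 = 108.099
  Cl: 1 × 35.450 = 35.450
  F: 3 × 18.998 = 56.994
  H: 6 × 1.008 = 6.048
  O: 3 × 15.999 = 47.997
Sum: 9×12.011 + 1×35.450 + 3×18.998 + 6×1.008 + 3×15.999 = 254.588 → 254.59 g/mol.

254.59 g/mol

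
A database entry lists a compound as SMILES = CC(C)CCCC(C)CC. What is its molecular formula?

Walk through each heavy atom and fill implicit hydrogens from standard valence (C 4, N 3, O 2, S 2, halogen 1):
  atom 1: C, bond orders sum to 1 (valence 4) → 3 H
  atom 2: C, bond orders sum to 3 (valence 4) → 1 H
  atom 3: C, bond orders sum to 1 (valence 4) → 3 H
  atom 4: C, bond orders sum to 2 (valence 4) → 2 H
  atom 5: C, bond orders sum to 2 (valence 4) → 2 H
  atom 6: C, bond orders sum to 2 (valence 4) → 2 H
  atom 7: C, bond orders sum to 3 (valence 4) → 1 H
  atom 8: C, bond orders sum to 1 (valence 4) → 3 H
  atom 9: C, bond orders sum to 2 (valence 4) → 2 H
  atom 10: C, bond orders sum to 1 (valence 4) → 3 H
Totals → C:10, H:22.
In Hill order: C10H22.

C10H22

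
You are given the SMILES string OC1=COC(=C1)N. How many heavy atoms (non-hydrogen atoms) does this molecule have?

Every atom symbol written in the SMILES (organic subset) is one heavy atom; implicit H are not written.
Heavy atoms by element → C:4, N:1, O:2.
Total: 7.

7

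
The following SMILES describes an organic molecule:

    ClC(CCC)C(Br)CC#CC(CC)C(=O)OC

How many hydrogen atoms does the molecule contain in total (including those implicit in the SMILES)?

Walk through each heavy atom and fill implicit hydrogens from standard valence (C 4, N 3, O 2, S 2, halogen 1):
  atom 1: Cl (halogen, monovalent) → 0 H
  atom 2: C, bond orders sum to 3 (valence 4) → 1 H
  atom 3: C, bond orders sum to 2 (valence 4) → 2 H
  atom 4: C, bond orders sum to 2 (valence 4) → 2 H
  atom 5: C, bond orders sum to 1 (valence 4) → 3 H
  atom 6: C, bond orders sum to 3 (valence 4) → 1 H
  atom 7: Br (halogen, monovalent) → 0 H
  atom 8: C, bond orders sum to 2 (valence 4) → 2 H
  atom 9: C, bond orders sum to 4 (valence 4) → 0 H
  atom 10: C, bond orders sum to 4 (valence 4) → 0 H
  atom 11: C, bond orders sum to 3 (valence 4) → 1 H
  atom 12: C, bond orders sum to 2 (valence 4) → 2 H
  atom 13: C, bond orders sum to 1 (valence 4) → 3 H
  atom 14: C, bond orders sum to 4 (valence 4) → 0 H
  atom 15: O, bond orders sum to 2 (valence 2) → 0 H
  atom 16: O, bond orders sum to 2 (valence 2) → 0 H
  atom 17: C, bond orders sum to 1 (valence 4) → 3 H
Total hydrogens: 20.

20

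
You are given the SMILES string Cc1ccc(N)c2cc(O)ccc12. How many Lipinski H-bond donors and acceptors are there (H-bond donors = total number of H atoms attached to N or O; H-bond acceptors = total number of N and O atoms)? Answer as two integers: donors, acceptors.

Donors: find every N or O and count the H atoms it carries.
  atom 6 (N): bond orders sum to 1 → 2 H
  atom 10 (O): bond orders sum to 1 → 1 H
Lipinski HBD = 3.
Acceptors: N atoms = 1, O atoms = 1 → HBA = 2.

3, 2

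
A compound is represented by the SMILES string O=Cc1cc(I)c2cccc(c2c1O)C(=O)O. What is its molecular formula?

C12H7IO4

Walk through each heavy atom and fill implicit hydrogens from standard valence (C 4, N 3, O 2, S 2, halogen 1); for lowercase aromatic atoms, an aromatic c carries 1 H when it has two neighbours and 0 H with three, and aromatic n carries 0 H:
  atom 1: O, bond orders sum to 2 (valence 2) → 0 H
  atom 2: C, bond orders sum to 3 (valence 4) → 1 H
  atom 3: aromatic c, 3 neighbours → 0 H
  atom 4: aromatic c, 2 neighbours → 1 H
  atom 5: aromatic c, 3 neighbours → 0 H
  atom 6: I (halogen, monovalent) → 0 H
  atom 7: aromatic c, 3 neighbours → 0 H
  atom 8: aromatic c, 2 neighbours → 1 H
  atom 9: aromatic c, 2 neighbours → 1 H
  atom 10: aromatic c, 2 neighbours → 1 H
  atom 11: aromatic c, 3 neighbours → 0 H
  atom 12: aromatic c, 3 neighbours → 0 H
  atom 13: aromatic c, 3 neighbours → 0 H
  atom 14: O, bond orders sum to 1 (valence 2) → 1 H
  atom 15: C, bond orders sum to 4 (valence 4) → 0 H
  atom 16: O, bond orders sum to 2 (valence 2) → 0 H
  atom 17: O, bond orders sum to 1 (valence 2) → 1 H
Totals → C:12, H:7, I:1, O:4.
In Hill order: C12H7IO4.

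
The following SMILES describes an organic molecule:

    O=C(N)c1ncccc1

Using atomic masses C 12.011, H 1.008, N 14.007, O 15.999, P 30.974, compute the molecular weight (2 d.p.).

122.13 g/mol

First, the molecular formula is C6H6N2O (counting implicit H from valence).
  C: 6 × 12.011 = 72.066
  H: 6 × 1.008 = 6.048
  N: 2 × 14.007 = 28.014
  O: 1 × 15.999 = 15.999
Sum: 6×12.011 + 6×1.008 + 2×14.007 + 1×15.999 = 122.127 → 122.13 g/mol.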